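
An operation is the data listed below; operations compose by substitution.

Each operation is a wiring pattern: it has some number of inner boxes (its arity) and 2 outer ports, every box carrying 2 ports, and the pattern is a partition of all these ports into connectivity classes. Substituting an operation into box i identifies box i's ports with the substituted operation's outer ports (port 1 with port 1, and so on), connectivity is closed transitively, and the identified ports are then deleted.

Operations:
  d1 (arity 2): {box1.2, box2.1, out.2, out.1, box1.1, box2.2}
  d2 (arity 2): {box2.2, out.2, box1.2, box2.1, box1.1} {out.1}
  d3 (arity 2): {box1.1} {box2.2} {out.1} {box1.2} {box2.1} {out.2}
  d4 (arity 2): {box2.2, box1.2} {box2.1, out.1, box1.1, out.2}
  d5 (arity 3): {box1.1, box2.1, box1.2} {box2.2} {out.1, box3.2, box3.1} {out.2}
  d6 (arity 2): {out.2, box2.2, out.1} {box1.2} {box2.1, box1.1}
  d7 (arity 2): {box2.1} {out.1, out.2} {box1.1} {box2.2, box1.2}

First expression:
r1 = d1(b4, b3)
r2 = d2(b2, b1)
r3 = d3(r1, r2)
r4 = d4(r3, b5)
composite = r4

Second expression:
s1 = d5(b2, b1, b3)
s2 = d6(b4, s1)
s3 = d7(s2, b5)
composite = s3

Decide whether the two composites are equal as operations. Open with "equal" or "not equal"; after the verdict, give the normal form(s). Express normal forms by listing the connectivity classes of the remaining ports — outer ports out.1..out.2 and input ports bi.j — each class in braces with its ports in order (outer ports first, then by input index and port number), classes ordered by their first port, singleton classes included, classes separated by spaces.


not equal; first: {out.1, out.2, b5.1} {b1.1, b1.2, b2.1, b2.2} {b3.1, b3.2, b4.1, b4.2} {b5.2}; second: {out.1, out.2} {b1.1, b2.1, b2.2} {b1.2} {b3.1, b3.2, b4.1} {b4.2} {b5.1} {b5.2}

Reducing the first expression gives {out.1, out.2, b5.1} {b1.1, b1.2, b2.1, b2.2} {b3.1, b3.2, b4.1, b4.2} {b5.2}
Reducing the second expression gives {out.1, out.2} {b1.1, b2.1, b2.2} {b1.2} {b3.1, b3.2, b4.1} {b4.2} {b5.1} {b5.2}
No match — not equal.


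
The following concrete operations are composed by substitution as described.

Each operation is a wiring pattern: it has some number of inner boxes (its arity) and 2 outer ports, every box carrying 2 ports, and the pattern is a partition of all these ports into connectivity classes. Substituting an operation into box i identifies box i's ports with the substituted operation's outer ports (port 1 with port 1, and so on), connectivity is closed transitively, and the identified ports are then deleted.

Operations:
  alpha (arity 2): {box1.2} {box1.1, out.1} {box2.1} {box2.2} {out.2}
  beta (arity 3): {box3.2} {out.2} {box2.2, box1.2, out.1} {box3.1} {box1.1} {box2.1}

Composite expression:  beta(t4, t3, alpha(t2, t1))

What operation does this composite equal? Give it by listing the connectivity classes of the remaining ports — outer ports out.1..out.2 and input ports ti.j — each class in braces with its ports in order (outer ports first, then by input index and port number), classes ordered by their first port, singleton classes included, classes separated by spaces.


{out.1, t3.2, t4.2} {out.2} {t1.1} {t1.2} {t2.1} {t2.2} {t3.1} {t4.1}


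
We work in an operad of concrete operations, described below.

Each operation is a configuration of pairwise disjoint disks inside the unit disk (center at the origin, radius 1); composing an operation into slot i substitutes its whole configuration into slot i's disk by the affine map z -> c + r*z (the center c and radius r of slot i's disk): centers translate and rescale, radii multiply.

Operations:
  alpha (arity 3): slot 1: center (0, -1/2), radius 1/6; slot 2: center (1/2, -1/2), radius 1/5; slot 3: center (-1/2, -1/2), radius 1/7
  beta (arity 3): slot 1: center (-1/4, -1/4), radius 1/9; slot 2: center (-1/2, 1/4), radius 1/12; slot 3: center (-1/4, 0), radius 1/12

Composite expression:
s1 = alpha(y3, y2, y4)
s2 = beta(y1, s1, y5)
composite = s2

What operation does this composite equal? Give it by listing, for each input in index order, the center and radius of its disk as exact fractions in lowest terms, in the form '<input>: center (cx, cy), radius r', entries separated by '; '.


Follow each y-input down from beta: c' goes to c + r*c', radius to r*r'.
y1: after 1 affine step, its disk has center (-1/4, -1/4), radius 1/9
y3: after 2 affine steps, its disk has center (-1/2, 5/24), radius 1/72
y2: after 2 affine steps, its disk has center (-11/24, 5/24), radius 1/60
y4: after 2 affine steps, its disk has center (-13/24, 5/24), radius 1/84
y5: after 1 affine step, its disk has center (-1/4, 0), radius 1/12

y1: center (-1/4, -1/4), radius 1/9; y2: center (-11/24, 5/24), radius 1/60; y3: center (-1/2, 5/24), radius 1/72; y4: center (-13/24, 5/24), radius 1/84; y5: center (-1/4, 0), radius 1/12


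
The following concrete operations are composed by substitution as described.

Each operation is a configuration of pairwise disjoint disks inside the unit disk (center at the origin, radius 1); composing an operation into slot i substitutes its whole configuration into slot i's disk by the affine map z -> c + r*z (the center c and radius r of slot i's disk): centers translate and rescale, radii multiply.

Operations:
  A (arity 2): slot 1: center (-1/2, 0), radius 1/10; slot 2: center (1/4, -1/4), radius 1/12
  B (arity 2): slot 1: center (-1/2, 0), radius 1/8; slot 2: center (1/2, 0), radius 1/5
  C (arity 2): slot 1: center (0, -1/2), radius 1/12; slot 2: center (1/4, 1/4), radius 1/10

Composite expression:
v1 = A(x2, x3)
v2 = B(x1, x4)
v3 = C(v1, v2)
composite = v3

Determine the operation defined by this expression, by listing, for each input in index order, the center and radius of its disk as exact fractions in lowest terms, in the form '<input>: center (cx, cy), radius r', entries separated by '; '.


x1: center (1/5, 1/4), radius 1/80; x2: center (-1/24, -1/2), radius 1/120; x3: center (1/48, -25/48), radius 1/144; x4: center (3/10, 1/4), radius 1/50


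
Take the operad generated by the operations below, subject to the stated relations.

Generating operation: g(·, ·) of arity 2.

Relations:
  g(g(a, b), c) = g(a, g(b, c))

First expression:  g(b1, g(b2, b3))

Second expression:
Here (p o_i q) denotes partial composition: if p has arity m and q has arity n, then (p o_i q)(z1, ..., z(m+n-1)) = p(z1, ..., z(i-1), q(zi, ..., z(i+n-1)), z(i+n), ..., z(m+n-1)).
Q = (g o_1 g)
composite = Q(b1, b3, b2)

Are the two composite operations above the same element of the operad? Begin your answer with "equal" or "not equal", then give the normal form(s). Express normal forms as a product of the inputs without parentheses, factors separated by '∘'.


The first expression, normalized: b1 ∘ b2 ∘ b3
The second expression, normalized: b1 ∘ b3 ∘ b2
Distinct normal forms: not equal.

not equal; the first gives b1 ∘ b2 ∘ b3 and the second b1 ∘ b3 ∘ b2


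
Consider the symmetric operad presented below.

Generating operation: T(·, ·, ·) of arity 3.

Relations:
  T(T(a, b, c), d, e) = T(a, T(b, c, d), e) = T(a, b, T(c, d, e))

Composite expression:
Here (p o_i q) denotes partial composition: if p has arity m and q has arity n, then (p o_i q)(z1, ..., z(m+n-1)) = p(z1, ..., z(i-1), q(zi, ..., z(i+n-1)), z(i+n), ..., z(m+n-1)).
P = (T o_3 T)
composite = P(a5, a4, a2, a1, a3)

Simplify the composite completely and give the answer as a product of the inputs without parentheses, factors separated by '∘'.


a5 ∘ a4 ∘ a2 ∘ a1 ∘ a3

The T-tree's shape is irrelevant; the a-reading-order decides.
T(a2, a1, a3) unparenthesizes to a2 ∘ a1 ∘ a3
T(a5, a4, T(a2, a1, a3)) unparenthesizes to a5 ∘ a4 ∘ a2 ∘ a1 ∘ a3


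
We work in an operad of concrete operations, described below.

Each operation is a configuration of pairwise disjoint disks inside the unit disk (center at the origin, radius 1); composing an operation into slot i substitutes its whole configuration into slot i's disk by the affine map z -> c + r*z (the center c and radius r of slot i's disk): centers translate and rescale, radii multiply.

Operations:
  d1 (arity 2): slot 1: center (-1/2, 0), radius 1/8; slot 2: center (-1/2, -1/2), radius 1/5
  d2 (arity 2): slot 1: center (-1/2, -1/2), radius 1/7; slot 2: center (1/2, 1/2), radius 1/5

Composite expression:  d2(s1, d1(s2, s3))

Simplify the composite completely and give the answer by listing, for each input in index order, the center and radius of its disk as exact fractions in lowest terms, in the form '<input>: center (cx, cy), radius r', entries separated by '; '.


s1: center (-1/2, -1/2), radius 1/7; s2: center (2/5, 1/2), radius 1/40; s3: center (2/5, 2/5), radius 1/25

Below d2, radii multiply path by path; the s-disk centers shift.
for s1, the 1-step affine chain lands on center (-1/2, -1/2), radius 1/7
for s2, the 2-step affine chain lands on center (2/5, 1/2), radius 1/40
for s3, the 2-step affine chain lands on center (2/5, 2/5), radius 1/25


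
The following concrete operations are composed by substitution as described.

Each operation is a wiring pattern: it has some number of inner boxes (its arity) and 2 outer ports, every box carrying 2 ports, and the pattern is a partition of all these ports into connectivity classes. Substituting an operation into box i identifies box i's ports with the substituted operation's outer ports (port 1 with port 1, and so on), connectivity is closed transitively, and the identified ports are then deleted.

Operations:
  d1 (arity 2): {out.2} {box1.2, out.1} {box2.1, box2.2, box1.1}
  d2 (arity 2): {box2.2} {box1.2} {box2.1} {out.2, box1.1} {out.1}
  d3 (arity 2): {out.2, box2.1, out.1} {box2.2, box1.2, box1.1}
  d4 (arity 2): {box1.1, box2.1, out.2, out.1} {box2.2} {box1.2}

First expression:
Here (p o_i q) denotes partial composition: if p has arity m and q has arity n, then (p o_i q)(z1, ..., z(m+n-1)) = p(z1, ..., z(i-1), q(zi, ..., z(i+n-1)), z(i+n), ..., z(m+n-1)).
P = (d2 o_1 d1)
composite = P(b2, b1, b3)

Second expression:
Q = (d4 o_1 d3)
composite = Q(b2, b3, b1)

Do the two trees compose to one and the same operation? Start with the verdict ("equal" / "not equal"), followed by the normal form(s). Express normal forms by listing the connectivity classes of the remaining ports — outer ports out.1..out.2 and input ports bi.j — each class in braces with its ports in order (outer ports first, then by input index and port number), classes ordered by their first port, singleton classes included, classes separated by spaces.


not equal — first {out.1} {out.2, b2.2} {b1.1, b1.2, b2.1} {b3.1} {b3.2}, second {out.1, out.2, b1.1, b3.1} {b1.2} {b2.1, b2.2, b3.2}


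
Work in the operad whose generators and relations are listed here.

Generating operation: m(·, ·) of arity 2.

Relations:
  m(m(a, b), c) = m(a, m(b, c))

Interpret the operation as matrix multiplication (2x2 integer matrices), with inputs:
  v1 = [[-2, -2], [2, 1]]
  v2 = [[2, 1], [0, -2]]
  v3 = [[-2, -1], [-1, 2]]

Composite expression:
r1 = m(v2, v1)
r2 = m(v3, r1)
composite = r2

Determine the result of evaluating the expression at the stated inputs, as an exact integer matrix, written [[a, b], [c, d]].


m(v2, v1) = [[-2, -3], [-4, -2]]
m(v3, m(v2, v1)) = [[8, 8], [-6, -1]]

[[8, 8], [-6, -1]]


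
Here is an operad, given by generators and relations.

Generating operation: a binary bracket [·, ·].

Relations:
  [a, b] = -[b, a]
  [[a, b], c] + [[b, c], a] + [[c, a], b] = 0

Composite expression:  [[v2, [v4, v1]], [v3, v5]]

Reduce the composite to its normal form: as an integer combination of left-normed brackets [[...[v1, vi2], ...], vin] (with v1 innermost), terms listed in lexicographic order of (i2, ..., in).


[[[[v1, v4], v2], v3], v5] - [[[[v1, v4], v2], v5], v3]

In the tensor algebra, words opening v1 carry the v1-anchored form.
Composite bracket: [[v2, [v4, v1]], [v3, v5]]
The bracket unfolds into 16 signed words via [a, b] = ab - ba (2^4 = 16).
Keep just the words that open with v1:
  v1v4v2v3v5 (sign +1) contributes +[[[[v1, v4], v2], v3], v5]
  v1v4v2v5v3 (sign -1) contributes -[[[[v1, v4], v2], v5], v3]


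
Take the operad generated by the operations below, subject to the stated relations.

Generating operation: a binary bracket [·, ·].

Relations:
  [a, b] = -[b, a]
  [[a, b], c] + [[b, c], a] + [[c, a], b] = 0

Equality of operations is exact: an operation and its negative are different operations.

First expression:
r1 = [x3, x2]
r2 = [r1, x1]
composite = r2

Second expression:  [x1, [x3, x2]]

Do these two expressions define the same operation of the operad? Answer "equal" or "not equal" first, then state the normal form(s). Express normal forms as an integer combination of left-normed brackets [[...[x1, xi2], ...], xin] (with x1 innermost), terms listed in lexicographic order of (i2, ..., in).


Normal form of the first expression: [[x1, x2], x3] - [[x1, x3], x2]
Normal form of the second expression: -[[x1, x2], x3] + [[x1, x3], x2]
Distinct normal forms: not equal.

not equal; the first gives [[x1, x2], x3] - [[x1, x3], x2] and the second -[[x1, x2], x3] + [[x1, x3], x2]


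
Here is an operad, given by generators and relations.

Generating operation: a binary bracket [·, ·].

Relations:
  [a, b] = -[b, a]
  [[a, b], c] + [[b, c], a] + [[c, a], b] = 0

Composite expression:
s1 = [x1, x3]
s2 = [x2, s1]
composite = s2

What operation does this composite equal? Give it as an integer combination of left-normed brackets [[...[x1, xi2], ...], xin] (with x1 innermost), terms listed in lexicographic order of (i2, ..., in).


-[[x1, x3], x2]

A multilinear Lie element is pinned by x1-initial words (x1 innermost).
Composite bracket: [x2, [x1, x3]]
Each bracket splits as ab - ba, giving 4 signed words (2^2 = 4).
Words beginning with x1 determine it all:
  word x1x3x2 has sign -1, contributing -[[x1, x3], x2]


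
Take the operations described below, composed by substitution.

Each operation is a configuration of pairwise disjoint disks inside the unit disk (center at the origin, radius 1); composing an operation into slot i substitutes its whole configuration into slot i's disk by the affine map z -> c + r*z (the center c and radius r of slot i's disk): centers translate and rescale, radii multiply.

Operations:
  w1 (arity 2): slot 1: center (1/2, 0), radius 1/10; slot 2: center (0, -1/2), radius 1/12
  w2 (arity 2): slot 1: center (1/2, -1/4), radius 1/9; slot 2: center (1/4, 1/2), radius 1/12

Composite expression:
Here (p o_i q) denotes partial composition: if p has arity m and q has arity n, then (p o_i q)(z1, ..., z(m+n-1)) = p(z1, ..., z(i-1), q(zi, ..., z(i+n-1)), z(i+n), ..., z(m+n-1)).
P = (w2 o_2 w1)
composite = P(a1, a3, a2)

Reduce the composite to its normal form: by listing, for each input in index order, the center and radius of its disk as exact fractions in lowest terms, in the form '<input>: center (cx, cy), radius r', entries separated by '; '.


a1: center (1/2, -1/4), radius 1/9; a2: center (1/4, 11/24), radius 1/144; a3: center (7/24, 1/2), radius 1/120

Below w2, radii multiply path by path; the a-disk centers shift.
tracing a1 down its 1-map path: center (1/2, -1/4), radius 1/9
tracing a3 down its 2-map path: center (7/24, 1/2), radius 1/120
tracing a2 down its 2-map path: center (1/4, 11/24), radius 1/144


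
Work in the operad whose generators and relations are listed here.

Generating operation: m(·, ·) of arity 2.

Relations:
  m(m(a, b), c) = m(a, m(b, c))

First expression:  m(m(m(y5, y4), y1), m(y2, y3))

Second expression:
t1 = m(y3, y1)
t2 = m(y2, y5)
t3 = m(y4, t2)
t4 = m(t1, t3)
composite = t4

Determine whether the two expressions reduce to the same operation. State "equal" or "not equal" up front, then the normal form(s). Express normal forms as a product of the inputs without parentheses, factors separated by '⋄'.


not equal: they reduce to y5 ⋄ y4 ⋄ y1 ⋄ y2 ⋄ y3 and y3 ⋄ y1 ⋄ y4 ⋄ y2 ⋄ y5

The first expression, normalized: y5 ⋄ y4 ⋄ y1 ⋄ y2 ⋄ y3
The second expression, normalized: y3 ⋄ y1 ⋄ y4 ⋄ y2 ⋄ y5
They disagree, so not equal.


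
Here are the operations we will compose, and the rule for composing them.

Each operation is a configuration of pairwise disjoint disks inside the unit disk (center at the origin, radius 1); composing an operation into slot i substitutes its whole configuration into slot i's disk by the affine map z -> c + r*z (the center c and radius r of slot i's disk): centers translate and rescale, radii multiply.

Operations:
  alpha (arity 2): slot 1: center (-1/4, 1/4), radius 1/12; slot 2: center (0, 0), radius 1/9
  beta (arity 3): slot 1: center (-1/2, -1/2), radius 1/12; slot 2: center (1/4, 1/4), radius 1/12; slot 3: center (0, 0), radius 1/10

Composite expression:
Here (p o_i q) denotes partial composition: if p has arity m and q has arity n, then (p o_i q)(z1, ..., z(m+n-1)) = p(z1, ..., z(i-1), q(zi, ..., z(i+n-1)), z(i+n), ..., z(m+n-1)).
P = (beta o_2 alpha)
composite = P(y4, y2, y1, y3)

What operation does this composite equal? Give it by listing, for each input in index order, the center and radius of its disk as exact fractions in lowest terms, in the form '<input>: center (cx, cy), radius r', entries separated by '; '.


y1: center (1/4, 1/4), radius 1/108; y2: center (11/48, 13/48), radius 1/144; y3: center (0, 0), radius 1/10; y4: center (-1/2, -1/2), radius 1/12

Each y-disk chains the slot maps above it in beta; radii multiply.
y4: after 1 affine step, its disk has center (-1/2, -1/2), radius 1/12
y2: after 2 affine steps, its disk has center (11/48, 13/48), radius 1/144
y1: after 2 affine steps, its disk has center (1/4, 1/4), radius 1/108
y3: after 1 affine step, its disk has center (0, 0), radius 1/10


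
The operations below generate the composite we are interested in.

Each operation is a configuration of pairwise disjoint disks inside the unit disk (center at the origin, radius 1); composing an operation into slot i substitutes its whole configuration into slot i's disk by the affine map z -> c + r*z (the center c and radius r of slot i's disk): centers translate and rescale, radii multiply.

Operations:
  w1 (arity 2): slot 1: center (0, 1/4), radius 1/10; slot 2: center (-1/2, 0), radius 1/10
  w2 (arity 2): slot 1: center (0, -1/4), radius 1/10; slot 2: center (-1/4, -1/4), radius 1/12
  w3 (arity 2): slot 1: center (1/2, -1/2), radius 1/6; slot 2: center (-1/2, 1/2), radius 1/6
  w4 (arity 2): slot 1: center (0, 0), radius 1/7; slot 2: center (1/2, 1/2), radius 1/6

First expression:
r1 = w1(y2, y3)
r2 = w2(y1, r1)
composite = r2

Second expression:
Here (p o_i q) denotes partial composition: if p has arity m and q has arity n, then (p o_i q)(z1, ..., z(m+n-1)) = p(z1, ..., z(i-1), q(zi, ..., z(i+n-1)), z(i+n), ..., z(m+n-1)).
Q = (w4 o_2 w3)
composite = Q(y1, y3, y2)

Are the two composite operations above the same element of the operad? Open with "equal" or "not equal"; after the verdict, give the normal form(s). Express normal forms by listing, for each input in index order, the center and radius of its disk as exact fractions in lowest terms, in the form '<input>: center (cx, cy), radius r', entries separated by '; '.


not equal; the first gives y1: center (0, -1/4), radius 1/10; y2: center (-1/4, -11/48), radius 1/120; y3: center (-7/24, -1/4), radius 1/120 and the second y1: center (0, 0), radius 1/7; y2: center (5/12, 7/12), radius 1/36; y3: center (7/12, 5/12), radius 1/36

The first expression, normalized: y1: center (0, -1/4), radius 1/10; y2: center (-1/4, -11/48), radius 1/120; y3: center (-7/24, -1/4), radius 1/120
The second expression, normalized: y1: center (0, 0), radius 1/7; y2: center (5/12, 7/12), radius 1/36; y3: center (7/12, 5/12), radius 1/36
Different reductions; not equal.


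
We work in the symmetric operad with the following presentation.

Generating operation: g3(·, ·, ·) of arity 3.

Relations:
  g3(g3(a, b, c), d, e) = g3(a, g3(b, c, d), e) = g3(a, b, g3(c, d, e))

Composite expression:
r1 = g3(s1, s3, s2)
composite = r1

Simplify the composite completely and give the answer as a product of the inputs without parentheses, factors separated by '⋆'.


s1 ⋆ s3 ⋆ s2

The g3-tree's shape is irrelevant; the s-reading-order decides.
g3(s1, s3, s2) unparenthesizes to s1 ⋆ s3 ⋆ s2


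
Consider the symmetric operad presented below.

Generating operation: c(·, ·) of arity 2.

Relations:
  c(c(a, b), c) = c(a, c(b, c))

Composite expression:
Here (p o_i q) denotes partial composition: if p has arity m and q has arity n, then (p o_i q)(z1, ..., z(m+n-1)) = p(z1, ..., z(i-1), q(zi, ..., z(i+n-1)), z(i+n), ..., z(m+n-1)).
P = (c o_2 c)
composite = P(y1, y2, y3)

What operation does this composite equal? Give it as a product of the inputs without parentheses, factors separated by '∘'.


y1 ∘ y2 ∘ y3

Under associativity of c, the answer is the y's in reading order.
c(y2, y3) collapses to y2 ∘ y3
c(y1, c(y2, y3)) collapses to y1 ∘ y2 ∘ y3


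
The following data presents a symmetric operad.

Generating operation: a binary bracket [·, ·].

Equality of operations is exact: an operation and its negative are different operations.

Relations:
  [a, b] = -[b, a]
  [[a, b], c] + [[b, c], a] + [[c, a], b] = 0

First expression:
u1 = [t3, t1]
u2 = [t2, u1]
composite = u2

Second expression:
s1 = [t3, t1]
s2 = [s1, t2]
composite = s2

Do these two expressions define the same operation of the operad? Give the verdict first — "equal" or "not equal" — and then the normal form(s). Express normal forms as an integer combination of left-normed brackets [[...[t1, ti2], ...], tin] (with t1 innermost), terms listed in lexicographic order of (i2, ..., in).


not equal — first [[t1, t3], t2], second -[[t1, t3], t2]


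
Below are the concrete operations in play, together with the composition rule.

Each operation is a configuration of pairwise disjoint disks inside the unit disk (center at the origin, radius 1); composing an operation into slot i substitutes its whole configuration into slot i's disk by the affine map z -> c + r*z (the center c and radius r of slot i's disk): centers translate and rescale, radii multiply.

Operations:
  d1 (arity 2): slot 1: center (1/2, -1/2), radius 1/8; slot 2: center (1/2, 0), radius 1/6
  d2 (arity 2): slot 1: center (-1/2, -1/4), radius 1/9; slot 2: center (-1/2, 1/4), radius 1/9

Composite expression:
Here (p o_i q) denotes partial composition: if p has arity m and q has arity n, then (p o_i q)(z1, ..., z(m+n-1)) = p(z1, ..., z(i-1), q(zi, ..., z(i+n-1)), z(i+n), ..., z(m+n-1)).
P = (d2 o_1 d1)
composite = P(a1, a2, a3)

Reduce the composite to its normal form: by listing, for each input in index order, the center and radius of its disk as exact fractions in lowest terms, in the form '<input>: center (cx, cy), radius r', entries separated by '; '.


a1: center (-4/9, -11/36), radius 1/72; a2: center (-4/9, -1/4), radius 1/54; a3: center (-1/2, 1/4), radius 1/9


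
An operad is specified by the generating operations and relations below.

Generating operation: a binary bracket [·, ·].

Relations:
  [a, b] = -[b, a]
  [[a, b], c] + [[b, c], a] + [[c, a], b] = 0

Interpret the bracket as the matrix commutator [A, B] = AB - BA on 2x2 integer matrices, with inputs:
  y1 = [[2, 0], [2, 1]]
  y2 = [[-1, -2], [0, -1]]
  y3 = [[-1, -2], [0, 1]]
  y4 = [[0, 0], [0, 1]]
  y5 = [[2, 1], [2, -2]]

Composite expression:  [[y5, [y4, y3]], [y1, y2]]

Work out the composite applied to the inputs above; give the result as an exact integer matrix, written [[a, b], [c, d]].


[[0, -48], [0, 0]]

[y4, y3] = [[0, 2], [0, 0]]
[y5, [y4, y3]] = [[-4, 8], [0, 4]]
[y1, y2] = [[4, -2], [0, -4]]
[[y5, [y4, y3]], [y1, y2]] = [[0, -48], [0, 0]]


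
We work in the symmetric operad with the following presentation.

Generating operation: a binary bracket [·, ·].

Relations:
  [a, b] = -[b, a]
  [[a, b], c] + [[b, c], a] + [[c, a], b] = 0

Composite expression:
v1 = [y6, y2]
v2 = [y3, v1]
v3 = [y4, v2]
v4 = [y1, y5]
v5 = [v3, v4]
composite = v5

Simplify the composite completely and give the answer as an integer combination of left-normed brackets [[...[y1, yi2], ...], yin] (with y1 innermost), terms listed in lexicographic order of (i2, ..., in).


Skip Jacobi rewriting: expand, keep y1-initial words, read off terms.
Composite bracket: [[y4, [y3, [y6, y2]]], [y1, y5]]
Each bracket splits as ab - ba, giving 32 signed words (2^5 = 32).
Coefficients come from the y1-initial words:
  y1y5y2y6y3y4 (sign +1) contributes +[[[[[y1, y5], y2], y6], y3], y4]
  y1y5y3y2y6y4 (sign -1) contributes -[[[[[y1, y5], y3], y2], y6], y4]
  y1y5y3y6y2y4 (sign +1) contributes +[[[[[y1, y5], y3], y6], y2], y4]
  y1y5y4y2y6y3 (sign -1) contributes -[[[[[y1, y5], y4], y2], y6], y3]
  y1y5y4y3y2y6 (sign +1) contributes +[[[[[y1, y5], y4], y3], y2], y6]
  y1y5y4y3y6y2 (sign -1) contributes -[[[[[y1, y5], y4], y3], y6], y2]
  y1y5y4y6y2y3 (sign +1) contributes +[[[[[y1, y5], y4], y6], y2], y3]
  y1y5y6y2y3y4 (sign -1) contributes -[[[[[y1, y5], y6], y2], y3], y4]

[[[[[y1, y5], y2], y6], y3], y4] - [[[[[y1, y5], y3], y2], y6], y4] + [[[[[y1, y5], y3], y6], y2], y4] - [[[[[y1, y5], y4], y2], y6], y3] + [[[[[y1, y5], y4], y3], y2], y6] - [[[[[y1, y5], y4], y3], y6], y2] + [[[[[y1, y5], y4], y6], y2], y3] - [[[[[y1, y5], y6], y2], y3], y4]


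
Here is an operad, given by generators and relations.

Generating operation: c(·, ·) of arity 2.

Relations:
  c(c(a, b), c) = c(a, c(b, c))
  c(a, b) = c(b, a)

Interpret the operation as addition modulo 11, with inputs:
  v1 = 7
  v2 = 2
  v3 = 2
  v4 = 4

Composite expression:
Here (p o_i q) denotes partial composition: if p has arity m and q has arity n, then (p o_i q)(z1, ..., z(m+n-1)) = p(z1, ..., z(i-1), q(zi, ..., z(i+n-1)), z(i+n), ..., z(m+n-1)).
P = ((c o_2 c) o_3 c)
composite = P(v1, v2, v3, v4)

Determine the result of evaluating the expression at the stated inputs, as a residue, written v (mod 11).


4 (mod 11)

c(v3, v4) = 6
c(v2, c(v3, v4)) = 8
c(v1, c(v2, c(v3, v4))) = 4


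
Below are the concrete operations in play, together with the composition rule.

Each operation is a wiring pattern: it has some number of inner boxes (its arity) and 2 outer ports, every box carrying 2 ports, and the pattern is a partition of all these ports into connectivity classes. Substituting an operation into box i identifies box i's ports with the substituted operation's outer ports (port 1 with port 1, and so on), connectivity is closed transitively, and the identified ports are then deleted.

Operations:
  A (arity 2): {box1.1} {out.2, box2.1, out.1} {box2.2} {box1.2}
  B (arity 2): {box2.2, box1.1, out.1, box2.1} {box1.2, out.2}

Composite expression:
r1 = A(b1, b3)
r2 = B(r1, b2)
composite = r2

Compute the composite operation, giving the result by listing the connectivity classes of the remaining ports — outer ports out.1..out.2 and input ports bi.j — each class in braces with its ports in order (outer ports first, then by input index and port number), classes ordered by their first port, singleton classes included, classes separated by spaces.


After gluing at B, chains via deleted ports link the b-ports.
A over (b1, b3) gives {out.1, out.2, b3.1} {b1.1} {b1.2} {b3.2}, out.j being that stage's outer ports
B over (b1, b3, b2) gives {out.1, out.2, b2.1, b2.2, b3.1} {b1.1} {b1.2} {b3.2}, out.j being that stage's outer ports

{out.1, out.2, b2.1, b2.2, b3.1} {b1.1} {b1.2} {b3.2}


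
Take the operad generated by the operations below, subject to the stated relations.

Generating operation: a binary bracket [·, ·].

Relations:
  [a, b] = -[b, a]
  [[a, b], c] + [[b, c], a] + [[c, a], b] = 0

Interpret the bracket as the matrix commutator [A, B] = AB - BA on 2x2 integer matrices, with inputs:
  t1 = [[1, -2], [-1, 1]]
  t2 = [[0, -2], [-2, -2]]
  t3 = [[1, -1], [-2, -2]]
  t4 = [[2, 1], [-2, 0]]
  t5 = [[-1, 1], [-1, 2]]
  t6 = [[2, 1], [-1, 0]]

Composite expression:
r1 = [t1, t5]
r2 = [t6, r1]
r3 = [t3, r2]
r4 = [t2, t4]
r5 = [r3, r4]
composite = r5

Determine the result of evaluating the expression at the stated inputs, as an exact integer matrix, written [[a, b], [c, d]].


[t1, t5] = [[3, -6], [3, -3]]
[t6, [t1, t5]] = [[-3, -18], [-12, 3]]
[t3, [t6, [t1, t5]]] = [[-24, -60], [48, 24]]
[t2, t4] = [[6, 6], [0, -6]]
[[t3, [t6, [t1, t5]]], [t2, t4]] = [[-288, 432], [576, 288]]

[[-288, 432], [576, 288]]


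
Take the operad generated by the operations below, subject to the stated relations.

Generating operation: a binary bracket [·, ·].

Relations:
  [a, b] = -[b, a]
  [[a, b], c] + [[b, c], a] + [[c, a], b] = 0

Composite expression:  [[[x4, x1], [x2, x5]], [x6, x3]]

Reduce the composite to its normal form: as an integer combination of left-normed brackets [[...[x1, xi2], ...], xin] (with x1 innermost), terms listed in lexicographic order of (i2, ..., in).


[[[[[x1, x4], x2], x5], x3], x6] - [[[[[x1, x4], x2], x5], x6], x3] - [[[[[x1, x4], x5], x2], x3], x6] + [[[[[x1, x4], x5], x2], x6], x3]

Left-normed coefficients sit on the x1-initial expansion words.
Composite bracket: [[[x4, x1], [x2, x5]], [x6, x3]]
Full expansion: 32 signed words from ab - ba (2^5 = 32).
Only words starting with x1 matter:
  sign of x1x4x2x5x3x6 is +1, so it contributes +[[[[[x1, x4], x2], x5], x3], x6]
  sign of x1x4x2x5x6x3 is -1, so it contributes -[[[[[x1, x4], x2], x5], x6], x3]
  sign of x1x4x5x2x3x6 is -1, so it contributes -[[[[[x1, x4], x5], x2], x3], x6]
  sign of x1x4x5x2x6x3 is +1, so it contributes +[[[[[x1, x4], x5], x2], x6], x3]


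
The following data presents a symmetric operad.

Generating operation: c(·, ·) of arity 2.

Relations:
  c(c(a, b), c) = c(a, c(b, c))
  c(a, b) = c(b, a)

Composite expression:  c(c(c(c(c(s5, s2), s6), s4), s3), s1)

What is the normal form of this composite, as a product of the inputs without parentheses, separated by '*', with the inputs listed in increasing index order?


s1 * s2 * s3 * s4 * s5 * s6

Shape and order are irrelevant to c; the s-input set decides.
c(s5, s2) collapses to s5 * s2
c(c(s5, s2), s6) collapses to s5 * s2 * s6
c(c(c(s5, s2), s6), s4) collapses to s5 * s2 * s6 * s4
c(c(c(c(s5, s2), s6), s4), s3) collapses to s5 * s2 * s6 * s4 * s3
c(c(c(c(c(s5, s2), s6), s4), s3), s1) collapses to s5 * s2 * s6 * s4 * s3 * s1
putting the inputs in ascending order: s1 * s2 * s3 * s4 * s5 * s6


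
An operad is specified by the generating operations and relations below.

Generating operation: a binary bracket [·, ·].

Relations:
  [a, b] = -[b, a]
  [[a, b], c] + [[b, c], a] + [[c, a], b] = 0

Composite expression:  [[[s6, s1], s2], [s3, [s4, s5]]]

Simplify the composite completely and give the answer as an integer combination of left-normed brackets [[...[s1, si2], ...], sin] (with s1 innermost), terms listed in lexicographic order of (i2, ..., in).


-[[[[[s1, s6], s2], s3], s4], s5] + [[[[[s1, s6], s2], s3], s5], s4] + [[[[[s1, s6], s2], s4], s5], s3] - [[[[[s1, s6], s2], s5], s4], s3]

Skip Jacobi rewriting: expand, keep s1-initial words, read off terms.
Composite bracket: [[[s6, s1], s2], [s3, [s4, s5]]]
Under [a, b] = ab - ba we get 32 signed associative words (2^5 = 32).
The s1-initial words carry the normal form:
  the word s1s6s2s3s4s5 carries sign -1 and contributes -[[[[[s1, s6], s2], s3], s4], s5]
  the word s1s6s2s3s5s4 carries sign +1 and contributes +[[[[[s1, s6], s2], s3], s5], s4]
  the word s1s6s2s4s5s3 carries sign +1 and contributes +[[[[[s1, s6], s2], s4], s5], s3]
  the word s1s6s2s5s4s3 carries sign -1 and contributes -[[[[[s1, s6], s2], s5], s4], s3]


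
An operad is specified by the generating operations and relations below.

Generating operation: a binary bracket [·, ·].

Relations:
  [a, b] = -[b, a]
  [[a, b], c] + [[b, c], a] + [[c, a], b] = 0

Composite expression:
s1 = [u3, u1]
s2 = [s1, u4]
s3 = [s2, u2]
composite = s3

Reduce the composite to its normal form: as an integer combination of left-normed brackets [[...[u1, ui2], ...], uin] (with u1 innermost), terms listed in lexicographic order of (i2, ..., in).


In the tensor algebra, words opening u1 carry the u1-anchored form.
Composite bracket: [[[u3, u1], u4], u2]
Full expansion: 8 signed words from ab - ba (2^3 = 8).
The u1-initial words carry the normal form:
  word u1u3u4u2 has sign -1, contributing -[[[u1, u3], u4], u2]

-[[[u1, u3], u4], u2]


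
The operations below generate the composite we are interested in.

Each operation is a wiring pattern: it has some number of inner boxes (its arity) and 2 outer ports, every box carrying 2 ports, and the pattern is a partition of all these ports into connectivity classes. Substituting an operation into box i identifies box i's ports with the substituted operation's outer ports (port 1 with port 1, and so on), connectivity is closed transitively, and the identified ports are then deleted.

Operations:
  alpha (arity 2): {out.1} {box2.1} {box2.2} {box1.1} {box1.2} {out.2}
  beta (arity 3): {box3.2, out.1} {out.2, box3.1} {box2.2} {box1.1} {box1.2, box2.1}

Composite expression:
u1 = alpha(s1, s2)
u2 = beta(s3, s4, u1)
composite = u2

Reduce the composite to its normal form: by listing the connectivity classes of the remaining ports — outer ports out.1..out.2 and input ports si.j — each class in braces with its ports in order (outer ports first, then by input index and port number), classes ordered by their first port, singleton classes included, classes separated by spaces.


Two ports join when wires chain via beta-identified ports.
composing alpha on (s1, s2), with out.j its own outer ports: {out.1} {out.2} {s1.1} {s1.2} {s2.1} {s2.2}
composing beta on (s3, s4, s1, s2), with out.j its own outer ports: {out.1} {out.2} {s1.1} {s1.2} {s2.1} {s2.2} {s3.1} {s3.2, s4.1} {s4.2}

{out.1} {out.2} {s1.1} {s1.2} {s2.1} {s2.2} {s3.1} {s3.2, s4.1} {s4.2}


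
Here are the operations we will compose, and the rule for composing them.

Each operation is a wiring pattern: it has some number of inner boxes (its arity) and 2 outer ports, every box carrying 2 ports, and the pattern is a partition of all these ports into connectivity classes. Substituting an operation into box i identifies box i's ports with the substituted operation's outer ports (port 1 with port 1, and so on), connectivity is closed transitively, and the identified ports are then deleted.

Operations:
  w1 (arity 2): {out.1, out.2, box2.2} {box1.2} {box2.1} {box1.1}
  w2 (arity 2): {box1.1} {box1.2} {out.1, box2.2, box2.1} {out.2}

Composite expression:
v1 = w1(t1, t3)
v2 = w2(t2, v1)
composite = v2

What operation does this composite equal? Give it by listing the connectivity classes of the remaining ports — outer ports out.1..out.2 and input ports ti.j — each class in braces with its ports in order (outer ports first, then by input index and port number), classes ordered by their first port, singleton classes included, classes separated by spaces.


{out.1, t3.2} {out.2} {t1.1} {t1.2} {t2.1} {t2.2} {t3.1}

Two ports join when wires chain via w2-identified ports.
composing w1 on (t1, t3), with out.j its own outer ports: {out.1, out.2, t3.2} {t1.1} {t1.2} {t3.1}
composing w2 on (t2, t1, t3), with out.j its own outer ports: {out.1, t3.2} {out.2} {t1.1} {t1.2} {t2.1} {t2.2} {t3.1}


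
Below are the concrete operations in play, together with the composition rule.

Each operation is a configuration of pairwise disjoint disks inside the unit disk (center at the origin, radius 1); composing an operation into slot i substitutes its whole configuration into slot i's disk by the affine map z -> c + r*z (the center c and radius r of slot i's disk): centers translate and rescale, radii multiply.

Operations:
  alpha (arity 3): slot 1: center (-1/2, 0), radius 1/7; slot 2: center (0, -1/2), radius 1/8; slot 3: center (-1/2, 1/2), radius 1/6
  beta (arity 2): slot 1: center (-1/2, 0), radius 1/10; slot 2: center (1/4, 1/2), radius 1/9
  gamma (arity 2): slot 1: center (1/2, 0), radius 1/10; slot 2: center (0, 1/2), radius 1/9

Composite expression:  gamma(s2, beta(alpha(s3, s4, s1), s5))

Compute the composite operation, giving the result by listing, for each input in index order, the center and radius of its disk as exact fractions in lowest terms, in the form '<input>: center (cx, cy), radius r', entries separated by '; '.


s1: center (-11/180, 91/180), radius 1/540; s2: center (1/2, 0), radius 1/10; s3: center (-11/180, 1/2), radius 1/630; s4: center (-1/18, 89/180), radius 1/720; s5: center (1/36, 5/9), radius 1/81


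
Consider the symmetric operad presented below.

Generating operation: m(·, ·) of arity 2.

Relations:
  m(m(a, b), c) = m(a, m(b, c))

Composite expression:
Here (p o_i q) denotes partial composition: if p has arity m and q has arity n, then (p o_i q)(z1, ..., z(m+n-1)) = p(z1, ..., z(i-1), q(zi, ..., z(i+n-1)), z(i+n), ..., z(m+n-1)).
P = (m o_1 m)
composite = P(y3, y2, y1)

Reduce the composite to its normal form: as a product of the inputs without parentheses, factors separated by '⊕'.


The m-tree's shape is irrelevant; the y-reading-order decides.
m(y3, y2) reduces to y3 ⊕ y2
m(m(y3, y2), y1) reduces to y3 ⊕ y2 ⊕ y1

y3 ⊕ y2 ⊕ y1


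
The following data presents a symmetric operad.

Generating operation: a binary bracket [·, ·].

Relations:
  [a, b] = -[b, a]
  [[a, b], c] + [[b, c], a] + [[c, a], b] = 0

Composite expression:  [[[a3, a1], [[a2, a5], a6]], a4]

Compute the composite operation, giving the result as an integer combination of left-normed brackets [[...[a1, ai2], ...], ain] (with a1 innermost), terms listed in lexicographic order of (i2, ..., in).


-[[[[[a1, a3], a2], a5], a6], a4] + [[[[[a1, a3], a5], a2], a6], a4] + [[[[[a1, a3], a6], a2], a5], a4] - [[[[[a1, a3], a6], a5], a2], a4]

A multilinear Lie element is pinned by a1-initial words (a1 innermost).
Composite bracket: [[[a3, a1], [[a2, a5], a6]], a4]
Under [a, b] = ab - ba we get 32 signed associative words (2^5 = 32).
Collect the words opening with a1:
  a1a3a2a5a6a4 (sign -1) contributes -[[[[[a1, a3], a2], a5], a6], a4]
  a1a3a5a2a6a4 (sign +1) contributes +[[[[[a1, a3], a5], a2], a6], a4]
  a1a3a6a2a5a4 (sign +1) contributes +[[[[[a1, a3], a6], a2], a5], a4]
  a1a3a6a5a2a4 (sign -1) contributes -[[[[[a1, a3], a6], a5], a2], a4]


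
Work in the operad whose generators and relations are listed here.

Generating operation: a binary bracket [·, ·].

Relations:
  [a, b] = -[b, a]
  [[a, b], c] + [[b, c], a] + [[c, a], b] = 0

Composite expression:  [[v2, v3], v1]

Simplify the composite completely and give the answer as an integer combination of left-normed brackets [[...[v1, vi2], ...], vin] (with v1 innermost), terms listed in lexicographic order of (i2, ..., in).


-[[v1, v2], v3] + [[v1, v3], v2]

A multilinear Lie element is pinned by v1-initial words (v1 innermost).
Composite bracket: [[v2, v3], v1]
The bracket unfolds into 4 signed words via [a, b] = ab - ba (2^2 = 4).
Collect the words opening with v1:
  word v1v2v3 has sign -1, contributing -[[v1, v2], v3]
  word v1v3v2 has sign +1, contributing +[[v1, v3], v2]


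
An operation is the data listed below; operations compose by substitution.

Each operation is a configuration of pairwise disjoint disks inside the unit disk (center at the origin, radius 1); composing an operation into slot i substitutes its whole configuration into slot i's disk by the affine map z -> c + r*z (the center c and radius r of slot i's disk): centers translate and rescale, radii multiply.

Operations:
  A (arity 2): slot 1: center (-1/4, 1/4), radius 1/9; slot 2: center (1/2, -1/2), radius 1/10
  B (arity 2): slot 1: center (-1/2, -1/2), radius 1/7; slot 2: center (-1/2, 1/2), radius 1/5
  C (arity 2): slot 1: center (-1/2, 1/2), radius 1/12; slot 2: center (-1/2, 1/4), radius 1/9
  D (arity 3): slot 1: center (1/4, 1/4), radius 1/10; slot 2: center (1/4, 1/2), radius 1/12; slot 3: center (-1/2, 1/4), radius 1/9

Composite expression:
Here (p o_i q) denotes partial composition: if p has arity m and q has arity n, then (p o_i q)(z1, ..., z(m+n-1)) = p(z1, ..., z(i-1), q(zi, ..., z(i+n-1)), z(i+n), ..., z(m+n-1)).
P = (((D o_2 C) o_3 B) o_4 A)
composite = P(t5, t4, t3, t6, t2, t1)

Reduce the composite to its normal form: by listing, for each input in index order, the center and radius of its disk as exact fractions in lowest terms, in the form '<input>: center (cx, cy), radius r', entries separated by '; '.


t1: center (-1/2, 1/4), radius 1/9; t2: center (221/1080, 1133/2160), radius 1/5400; t3: center (11/54, 223/432), radius 1/756; t4: center (5/24, 13/24), radius 1/144; t5: center (1/4, 1/4), radius 1/10; t6: center (439/2160, 71/135), radius 1/4860

Follow each t-input down from D: c' goes to c + r*c', radius to r*r'.
input t5: applying the 1 nested substitution gives center (1/4, 1/4), radius 1/10
input t4: applying the 2 nested substitutions gives center (5/24, 13/24), radius 1/144
input t3: applying the 3 nested substitutions gives center (11/54, 223/432), radius 1/756
input t6: applying the 4 nested substitutions gives center (439/2160, 71/135), radius 1/4860
input t2: applying the 4 nested substitutions gives center (221/1080, 1133/2160), radius 1/5400
input t1: applying the 1 nested substitution gives center (-1/2, 1/4), radius 1/9
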